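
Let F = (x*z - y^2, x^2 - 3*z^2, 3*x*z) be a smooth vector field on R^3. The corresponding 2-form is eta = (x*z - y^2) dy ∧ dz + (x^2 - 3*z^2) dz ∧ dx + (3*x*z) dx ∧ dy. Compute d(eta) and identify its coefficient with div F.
d(eta) = (3*x + z) dx ∧ dy ∧ dz; div F = 3*x + z

For a 2-form in R^3 of the form above, applying d gives a 3-form with coefficient ∂P/∂x + ∂Q/∂y + ∂R/∂z:
  ∂P/∂x = z
  ∂Q/∂y = 0
  ∂R/∂z = 3*x
Sum = 3*x + z, which is exactly div F.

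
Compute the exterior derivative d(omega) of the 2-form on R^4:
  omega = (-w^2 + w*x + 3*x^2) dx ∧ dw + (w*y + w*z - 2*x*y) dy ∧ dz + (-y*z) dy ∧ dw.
d(omega) = (-2*y) dx ∧ dy ∧ dz + (2*y + z) dy ∧ dz ∧ dw

For a 2-form omega = sum_{i<j} g_{ij} dx_i ∧ dx_j, the exterior derivative is
  d(omega) = sum_{i<j} d(g_{ij}) ∧ dx_i ∧ dx_j = sum_{i<j, k} (∂g_{ij}/∂x_k) dx_k ∧ dx_i ∧ dx_j.
Expand each term, using dx_k ∧ dx_i ∧ dx_j = sgn(permutation) dx_{(a)} ∧ dx_{(b)} ∧ dx_{(c)} with (a < b < c) sorted:
  d(w*y + w*z - 2*x*y) includes (∂/∂x)(w*y + w*z - 2*x*y) dx = (-2*y) dx, which multiplied by dy ∧ dz gives (-2*y) dx ∧ dy ∧ dz
  d(w*y + w*z - 2*x*y) includes (∂/∂w)(w*y + w*z - 2*x*y) dw = (y + z) dw, which multiplied by dy ∧ dz gives (y + z) dy ∧ dz ∧ dw
  d(-y*z) includes (∂/∂z)(-y*z) dz = (-y) dz, which multiplied by dy ∧ dw gives (y) dy ∧ dz ∧ dw
Collecting like 3-forms: d(omega) = (-2*y) dx ∧ dy ∧ dz + (2*y + z) dy ∧ dz ∧ dw.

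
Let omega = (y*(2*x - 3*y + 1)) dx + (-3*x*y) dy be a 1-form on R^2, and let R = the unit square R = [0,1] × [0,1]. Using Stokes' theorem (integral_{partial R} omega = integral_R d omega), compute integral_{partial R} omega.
integral_(partial R) omega = -1/2

Stokes: integral_partial_R omega = integral_R d omega with d omega = (∂Q/∂x - ∂P/∂y) dx ∧ dy.
  ∂Q/∂x = -3*y
  ∂P/∂y = 2*x - 6*y + 1
  integrand = ∂Q/∂x - ∂P/∂y = -2*x + 3*y - 1.
Integrating over R: integral_0^1 integral_0^1 (-2*x + 3*y - 1) dx dy = -1/2.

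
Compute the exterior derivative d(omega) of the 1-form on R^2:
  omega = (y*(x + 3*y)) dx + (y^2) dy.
d(omega) = (-x - 6*y) dx ∧ dy

For a 1-form omega = sum_i f_i dx_i, the exterior derivative is
  d(omega) = sum_{i < j} (∂f_j/∂x_i - ∂f_i/∂x_j) dx_i ∧ dx_j.
  coefficient of dx ∧ dy: ∂f_2/∂x - ∂f_1/∂y = ∂(y^2)/∂x - ∂(y*(x + 3*y))/∂y = -x - 6*y
Assembling: d(omega) = (-x - 6*y) dx ∧ dy.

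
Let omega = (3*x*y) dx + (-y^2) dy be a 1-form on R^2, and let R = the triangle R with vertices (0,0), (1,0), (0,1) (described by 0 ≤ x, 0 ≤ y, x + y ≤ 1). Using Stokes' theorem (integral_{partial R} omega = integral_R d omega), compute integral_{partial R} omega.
integral_(partial R) omega = -1/2

Stokes: integral_partial_R omega = integral_R d omega with d omega = (∂Q/∂x - ∂P/∂y) dx ∧ dy.
  ∂Q/∂x = 0
  ∂P/∂y = 3*x
  integrand = ∂Q/∂x - ∂P/∂y = -3*x.
Integrating over R: integral_0^1 integral_0^{1-x} (-3*x) dy dx = -1/2.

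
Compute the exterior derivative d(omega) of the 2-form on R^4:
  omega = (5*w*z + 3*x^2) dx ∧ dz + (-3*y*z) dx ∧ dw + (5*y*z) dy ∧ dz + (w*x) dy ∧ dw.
d(omega) = (3*y + 5*z) dx ∧ dz ∧ dw + (w + 3*z) dx ∧ dy ∧ dw

For a 2-form omega = sum_{i<j} g_{ij} dx_i ∧ dx_j, the exterior derivative is
  d(omega) = sum_{i<j} d(g_{ij}) ∧ dx_i ∧ dx_j = sum_{i<j, k} (∂g_{ij}/∂x_k) dx_k ∧ dx_i ∧ dx_j.
Expand each term, using dx_k ∧ dx_i ∧ dx_j = sgn(permutation) dx_{(a)} ∧ dx_{(b)} ∧ dx_{(c)} with (a < b < c) sorted:
  d(5*w*z + 3*x^2) includes (∂/∂w)(5*w*z + 3*x^2) dw = (5*z) dw, which multiplied by dx ∧ dz gives (5*z) dx ∧ dz ∧ dw
  d(-3*y*z) includes (∂/∂y)(-3*y*z) dy = (-3*z) dy, which multiplied by dx ∧ dw gives (3*z) dx ∧ dy ∧ dw
  d(-3*y*z) includes (∂/∂z)(-3*y*z) dz = (-3*y) dz, which multiplied by dx ∧ dw gives (3*y) dx ∧ dz ∧ dw
  d(w*x) includes (∂/∂x)(w*x) dx = (w) dx, which multiplied by dy ∧ dw gives (w) dx ∧ dy ∧ dw
Collecting like 3-forms: d(omega) = (3*y + 5*z) dx ∧ dz ∧ dw + (w + 3*z) dx ∧ dy ∧ dw.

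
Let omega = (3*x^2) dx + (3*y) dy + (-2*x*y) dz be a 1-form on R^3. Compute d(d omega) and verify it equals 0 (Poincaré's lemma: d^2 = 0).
d(d omega) = 0

Step 1: d omega = sum_{i<j} (∂f_j/∂x_i - ∂f_i/∂x_j) dx_i ∧ dx_j:
  coeff of dx ∧ dy: 0
  coeff of dx ∧ dz: -2*y
  coeff of dy ∧ dz: -2*x
Step 2: Apply d again to each 2-form coefficient. The only possible 3-form in R^3 is dx ∧ dy ∧ dz, with coefficient
  ∂(coeff of dy∧dz)/∂x - ∂(coeff of dx∧dz)/∂y + ∂(coeff of dx∧dy)/∂z
  = ∂/∂x (-2*x) - ∂/∂y (-2*y) + ∂/∂z (0).
Each of these terms simplifies to sums of mixed partials that cancel in pairs. The result is 0 (by equality of mixed partials for smooth functions — Schwarz / Clairaut).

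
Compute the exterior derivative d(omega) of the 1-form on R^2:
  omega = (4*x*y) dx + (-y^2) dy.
d(omega) = (-4*x) dx ∧ dy

For a 1-form omega = sum_i f_i dx_i, the exterior derivative is
  d(omega) = sum_{i < j} (∂f_j/∂x_i - ∂f_i/∂x_j) dx_i ∧ dx_j.
  coefficient of dx ∧ dy: ∂f_2/∂x - ∂f_1/∂y = ∂(-y^2)/∂x - ∂(4*x*y)/∂y = -4*x
Assembling: d(omega) = (-4*x) dx ∧ dy.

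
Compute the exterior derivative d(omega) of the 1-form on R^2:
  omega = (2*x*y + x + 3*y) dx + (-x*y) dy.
d(omega) = (-2*x - y - 3) dx ∧ dy

For a 1-form omega = sum_i f_i dx_i, the exterior derivative is
  d(omega) = sum_{i < j} (∂f_j/∂x_i - ∂f_i/∂x_j) dx_i ∧ dx_j.
  coefficient of dx ∧ dy: ∂f_2/∂x - ∂f_1/∂y = ∂(-x*y)/∂x - ∂(2*x*y + x + 3*y)/∂y = -2*x - y - 3
Assembling: d(omega) = (-2*x - y - 3) dx ∧ dy.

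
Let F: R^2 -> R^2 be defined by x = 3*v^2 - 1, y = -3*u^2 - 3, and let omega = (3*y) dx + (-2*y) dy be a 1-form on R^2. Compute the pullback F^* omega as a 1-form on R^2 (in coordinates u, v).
F^* omega = (36*u*(-u^2 - 1)) du + (54*v*(-u^2 - 1)) dv

Using F^*(f dg) = (f ∘ F) d(g ∘ F), substitute each coordinate x_i by F_i(u, v) in f_i, and replace dx_i by d F_i = (∂F_i/∂u) du + (∂F_i/∂v) dv.
  For the x component: f_1(F) = -9*u^2 - 9; d F_1 = (0) du + (6*v) dv
  For the y component: f_2(F) = 6*u^2 + 6; d F_2 = (-6*u) du + (0) dv
Combining and collecting du, dv coefficients:
  coeff of du: 36*u*(-u^2 - 1)
  coeff of dv: 54*v*(-u^2 - 1)
F^* omega = (36*u*(-u^2 - 1)) du + (54*v*(-u^2 - 1)) dv.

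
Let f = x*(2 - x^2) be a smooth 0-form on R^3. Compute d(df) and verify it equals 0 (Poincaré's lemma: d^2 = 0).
d(df) = 0

Step 1: df = sum_i (∂f/∂x_i) dx_i = (2 - 3*x^2) dx + (0) dy + (0) dz.
Step 2: Apply d again. Using the 1-form formula, the coefficient of dx ∧ dy in d(df) is ∂^2 f/∂x ∂y - ∂^2 f/∂y ∂x = (0) - (0) = 0 (equality of mixed partials for smooth f).
Similarly for dx ∧ dz and dy ∧ dz — all coefficients vanish. So d(df) = 0.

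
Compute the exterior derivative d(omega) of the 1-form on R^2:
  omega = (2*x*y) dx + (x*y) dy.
d(omega) = (-2*x + y) dx ∧ dy

For a 1-form omega = sum_i f_i dx_i, the exterior derivative is
  d(omega) = sum_{i < j} (∂f_j/∂x_i - ∂f_i/∂x_j) dx_i ∧ dx_j.
  coefficient of dx ∧ dy: ∂f_2/∂x - ∂f_1/∂y = ∂(x*y)/∂x - ∂(2*x*y)/∂y = -2*x + y
Assembling: d(omega) = (-2*x + y) dx ∧ dy.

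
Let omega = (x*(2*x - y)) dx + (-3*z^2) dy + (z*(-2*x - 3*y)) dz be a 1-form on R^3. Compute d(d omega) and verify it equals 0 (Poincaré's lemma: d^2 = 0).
d(d omega) = 0

Step 1: d omega = sum_{i<j} (∂f_j/∂x_i - ∂f_i/∂x_j) dx_i ∧ dx_j:
  coeff of dx ∧ dy: x
  coeff of dx ∧ dz: -2*z
  coeff of dy ∧ dz: 3*z
Step 2: Apply d again to each 2-form coefficient. The only possible 3-form in R^3 is dx ∧ dy ∧ dz, with coefficient
  ∂(coeff of dy∧dz)/∂x - ∂(coeff of dx∧dz)/∂y + ∂(coeff of dx∧dy)/∂z
  = ∂/∂x (3*z) - ∂/∂y (-2*z) + ∂/∂z (x).
Each of these terms simplifies to sums of mixed partials that cancel in pairs. The result is 0 (by equality of mixed partials for smooth functions — Schwarz / Clairaut).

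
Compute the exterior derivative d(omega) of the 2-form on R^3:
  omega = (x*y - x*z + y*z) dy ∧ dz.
d(omega) = (y - z) dx ∧ dy ∧ dz

For a 2-form omega = sum_{i<j} g_{ij} dx_i ∧ dx_j, the exterior derivative is
  d(omega) = sum_{i<j} d(g_{ij}) ∧ dx_i ∧ dx_j = sum_{i<j, k} (∂g_{ij}/∂x_k) dx_k ∧ dx_i ∧ dx_j.
Expand each term, using dx_k ∧ dx_i ∧ dx_j = sgn(permutation) dx_{(a)} ∧ dx_{(b)} ∧ dx_{(c)} with (a < b < c) sorted:
  d(x*y - x*z + y*z) includes (∂/∂x)(x*y - x*z + y*z) dx = (y - z) dx, which multiplied by dy ∧ dz gives (y - z) dx ∧ dy ∧ dz
Collecting like 3-forms: d(omega) = (y - z) dx ∧ dy ∧ dz.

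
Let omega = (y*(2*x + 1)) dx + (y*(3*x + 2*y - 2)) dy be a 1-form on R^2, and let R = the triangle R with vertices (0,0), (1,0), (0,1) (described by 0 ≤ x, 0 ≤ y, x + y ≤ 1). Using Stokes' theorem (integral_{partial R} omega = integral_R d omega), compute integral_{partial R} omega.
integral_(partial R) omega = -1/3

Stokes: integral_partial_R omega = integral_R d omega with d omega = (∂Q/∂x - ∂P/∂y) dx ∧ dy.
  ∂Q/∂x = 3*y
  ∂P/∂y = 2*x + 1
  integrand = ∂Q/∂x - ∂P/∂y = -2*x + 3*y - 1.
Integrating over R: integral_0^1 integral_0^{1-x} (-2*x + 3*y - 1) dy dx = -1/3.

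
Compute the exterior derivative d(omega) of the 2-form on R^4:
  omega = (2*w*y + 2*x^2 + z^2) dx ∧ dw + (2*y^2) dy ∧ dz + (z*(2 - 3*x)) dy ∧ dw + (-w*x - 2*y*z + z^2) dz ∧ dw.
d(omega) = (-2*w - 3*z) dx ∧ dy ∧ dw + (-w - 2*z) dx ∧ dz ∧ dw + (3*x - 2*z - 2) dy ∧ dz ∧ dw

For a 2-form omega = sum_{i<j} g_{ij} dx_i ∧ dx_j, the exterior derivative is
  d(omega) = sum_{i<j} d(g_{ij}) ∧ dx_i ∧ dx_j = sum_{i<j, k} (∂g_{ij}/∂x_k) dx_k ∧ dx_i ∧ dx_j.
Expand each term, using dx_k ∧ dx_i ∧ dx_j = sgn(permutation) dx_{(a)} ∧ dx_{(b)} ∧ dx_{(c)} with (a < b < c) sorted:
  d(2*w*y + 2*x^2 + z^2) includes (∂/∂y)(2*w*y + 2*x^2 + z^2) dy = (2*w) dy, which multiplied by dx ∧ dw gives (-2*w) dx ∧ dy ∧ dw
  d(2*w*y + 2*x^2 + z^2) includes (∂/∂z)(2*w*y + 2*x^2 + z^2) dz = (2*z) dz, which multiplied by dx ∧ dw gives (-2*z) dx ∧ dz ∧ dw
  d(z*(2 - 3*x)) includes (∂/∂x)(z*(2 - 3*x)) dx = (-3*z) dx, which multiplied by dy ∧ dw gives (-3*z) dx ∧ dy ∧ dw
  d(z*(2 - 3*x)) includes (∂/∂z)(z*(2 - 3*x)) dz = (2 - 3*x) dz, which multiplied by dy ∧ dw gives (3*x - 2) dy ∧ dz ∧ dw
  d(-w*x - 2*y*z + z^2) includes (∂/∂x)(-w*x - 2*y*z + z^2) dx = (-w) dx, which multiplied by dz ∧ dw gives (-w) dx ∧ dz ∧ dw
  d(-w*x - 2*y*z + z^2) includes (∂/∂y)(-w*x - 2*y*z + z^2) dy = (-2*z) dy, which multiplied by dz ∧ dw gives (-2*z) dy ∧ dz ∧ dw
Collecting like 3-forms: d(omega) = (-2*w - 3*z) dx ∧ dy ∧ dw + (-w - 2*z) dx ∧ dz ∧ dw + (3*x - 2*z - 2) dy ∧ dz ∧ dw.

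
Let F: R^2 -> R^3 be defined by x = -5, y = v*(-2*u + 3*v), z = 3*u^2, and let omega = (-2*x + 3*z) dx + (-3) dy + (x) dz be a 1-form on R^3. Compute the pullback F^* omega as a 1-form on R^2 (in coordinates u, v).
F^* omega = (-30*u + 6*v) du + (6*u - 18*v) dv

Using F^*(f dg) = (f ∘ F) d(g ∘ F), substitute each coordinate x_i by F_i(u, v) in f_i, and replace dx_i by d F_i = (∂F_i/∂u) du + (∂F_i/∂v) dv.
  For the x component: f_1(F) = 9*u^2 + 10; d F_1 = (0) du + (0) dv
  For the y component: f_2(F) = -3; d F_2 = (-2*v) du + (-2*u + 6*v) dv
  For the z component: f_3(F) = -5; d F_3 = (6*u) du + (0) dv
Combining and collecting du, dv coefficients:
  coeff of du: -30*u + 6*v
  coeff of dv: 6*u - 18*v
F^* omega = (-30*u + 6*v) du + (6*u - 18*v) dv.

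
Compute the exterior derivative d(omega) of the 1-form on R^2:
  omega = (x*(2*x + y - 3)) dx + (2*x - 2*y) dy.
d(omega) = (2 - x) dx ∧ dy

For a 1-form omega = sum_i f_i dx_i, the exterior derivative is
  d(omega) = sum_{i < j} (∂f_j/∂x_i - ∂f_i/∂x_j) dx_i ∧ dx_j.
  coefficient of dx ∧ dy: ∂f_2/∂x - ∂f_1/∂y = ∂(2*x - 2*y)/∂x - ∂(x*(2*x + y - 3))/∂y = 2 - x
Assembling: d(omega) = (2 - x) dx ∧ dy.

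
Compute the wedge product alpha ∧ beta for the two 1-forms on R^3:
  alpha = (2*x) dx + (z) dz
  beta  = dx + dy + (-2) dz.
alpha ∧ beta = (2*x) dx ∧ dy + (-4*x - z) dx ∧ dz + (-z) dy ∧ dz

Distribute the wedge, using dx_i ∧ dx_j = -dx_j ∧ dx_i and dx_i ∧ dx_i = 0. For each pair (i, j) with i < j, the coefficient of dx_i ∧ dx_j in alpha ∧ beta is (alpha_i * beta_j - alpha_j * beta_i). Collecting: alpha ∧ beta = (2*x) dx ∧ dy + (-4*x - z) dx ∧ dz + (-z) dy ∧ dz.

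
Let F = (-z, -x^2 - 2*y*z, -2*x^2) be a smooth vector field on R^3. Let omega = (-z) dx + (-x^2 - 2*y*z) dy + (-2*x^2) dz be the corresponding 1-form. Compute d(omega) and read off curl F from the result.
d(omega) = (2*y) dy ∧ dz + (4*x - 1) dz ∧ dx + (-2*x) dx ∧ dy; curl F = (2*y, 4*x - 1, -2*x)

d omega = sum_{i<j} (∂f_j/∂x_i - ∂f_i/∂x_j) dx_i ∧ dx_j. Under the identification (dy ∧ dz, dz ∧ dx, dx ∧ dy) ↔ (e_x, e_y, e_z), the coefficients are exactly the components of curl F. Compute:
  ∂R/∂y - ∂Q/∂z = (0) - (-2*y) = 2*y
  ∂P/∂z - ∂R/∂x = (-1) - (-4*x) = 4*x - 1
  ∂Q/∂x - ∂P/∂y = (-2*x) - (0) = -2*x.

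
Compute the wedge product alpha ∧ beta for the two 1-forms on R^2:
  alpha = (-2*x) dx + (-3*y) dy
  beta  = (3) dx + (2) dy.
alpha ∧ beta = (-4*x + 9*y) dx ∧ dy

Distribute the wedge, using dx_i ∧ dx_j = -dx_j ∧ dx_i and dx_i ∧ dx_i = 0. For each pair (i, j) with i < j, the coefficient of dx_i ∧ dx_j in alpha ∧ beta is (alpha_i * beta_j - alpha_j * beta_i). Collecting: alpha ∧ beta = (-4*x + 9*y) dx ∧ dy.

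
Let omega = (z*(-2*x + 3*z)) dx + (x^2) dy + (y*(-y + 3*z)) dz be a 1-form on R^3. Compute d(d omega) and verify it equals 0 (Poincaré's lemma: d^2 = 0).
d(d omega) = 0

Step 1: d omega = sum_{i<j} (∂f_j/∂x_i - ∂f_i/∂x_j) dx_i ∧ dx_j:
  coeff of dx ∧ dy: 2*x
  coeff of dx ∧ dz: 2*x - 6*z
  coeff of dy ∧ dz: -2*y + 3*z
Step 2: Apply d again to each 2-form coefficient. The only possible 3-form in R^3 is dx ∧ dy ∧ dz, with coefficient
  ∂(coeff of dy∧dz)/∂x - ∂(coeff of dx∧dz)/∂y + ∂(coeff of dx∧dy)/∂z
  = ∂/∂x (-2*y + 3*z) - ∂/∂y (2*x - 6*z) + ∂/∂z (2*x).
Each of these terms simplifies to sums of mixed partials that cancel in pairs. The result is 0 (by equality of mixed partials for smooth functions — Schwarz / Clairaut).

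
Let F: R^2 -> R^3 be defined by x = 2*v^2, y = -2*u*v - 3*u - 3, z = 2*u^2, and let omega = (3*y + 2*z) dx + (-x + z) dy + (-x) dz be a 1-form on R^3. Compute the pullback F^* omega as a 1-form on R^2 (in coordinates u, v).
F^* omega = (-4*u^2*v - 6*u^2 - 8*u*v^2 + 4*v^3 + 6*v^2) du + (-4*u^3 + 16*u^2*v - 20*u*v^2 - 36*u*v - 36*v) dv

Using F^*(f dg) = (f ∘ F) d(g ∘ F), substitute each coordinate x_i by F_i(u, v) in f_i, and replace dx_i by d F_i = (∂F_i/∂u) du + (∂F_i/∂v) dv.
  For the x component: f_1(F) = 4*u^2 - 6*u*v - 9*u - 9; d F_1 = (0) du + (4*v) dv
  For the y component: f_2(F) = 2*u^2 - 2*v^2; d F_2 = (-2*v - 3) du + (-2*u) dv
  For the z component: f_3(F) = -2*v^2; d F_3 = (4*u) du + (0) dv
Combining and collecting du, dv coefficients:
  coeff of du: -4*u^2*v - 6*u^2 - 8*u*v^2 + 4*v^3 + 6*v^2
  coeff of dv: -4*u^3 + 16*u^2*v - 20*u*v^2 - 36*u*v - 36*v
F^* omega = (-4*u^2*v - 6*u^2 - 8*u*v^2 + 4*v^3 + 6*v^2) du + (-4*u^3 + 16*u^2*v - 20*u*v^2 - 36*u*v - 36*v) dv.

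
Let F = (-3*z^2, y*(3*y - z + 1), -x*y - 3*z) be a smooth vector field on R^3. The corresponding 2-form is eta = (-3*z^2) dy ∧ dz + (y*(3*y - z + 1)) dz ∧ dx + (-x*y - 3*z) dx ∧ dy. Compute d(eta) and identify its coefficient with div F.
d(eta) = (6*y - z - 2) dx ∧ dy ∧ dz; div F = 6*y - z - 2

For a 2-form in R^3 of the form above, applying d gives a 3-form with coefficient ∂P/∂x + ∂Q/∂y + ∂R/∂z:
  ∂P/∂x = 0
  ∂Q/∂y = 6*y - z + 1
  ∂R/∂z = -3
Sum = 6*y - z - 2, which is exactly div F.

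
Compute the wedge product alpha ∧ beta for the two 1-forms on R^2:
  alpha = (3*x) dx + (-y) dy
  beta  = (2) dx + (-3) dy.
alpha ∧ beta = (-9*x + 2*y) dx ∧ dy

Distribute the wedge, using dx_i ∧ dx_j = -dx_j ∧ dx_i and dx_i ∧ dx_i = 0. For each pair (i, j) with i < j, the coefficient of dx_i ∧ dx_j in alpha ∧ beta is (alpha_i * beta_j - alpha_j * beta_i). Collecting: alpha ∧ beta = (-9*x + 2*y) dx ∧ dy.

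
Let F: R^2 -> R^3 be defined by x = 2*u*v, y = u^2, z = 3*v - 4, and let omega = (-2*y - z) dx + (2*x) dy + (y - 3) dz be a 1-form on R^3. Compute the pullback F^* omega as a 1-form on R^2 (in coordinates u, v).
F^* omega = (2*v*(2*u^2 - 3*v + 4)) du + (-4*u^3 + 3*u^2 - 6*u*v + 8*u - 9) dv

Using F^*(f dg) = (f ∘ F) d(g ∘ F), substitute each coordinate x_i by F_i(u, v) in f_i, and replace dx_i by d F_i = (∂F_i/∂u) du + (∂F_i/∂v) dv.
  For the x component: f_1(F) = -2*u^2 - 3*v + 4; d F_1 = (2*v) du + (2*u) dv
  For the y component: f_2(F) = 4*u*v; d F_2 = (2*u) du + (0) dv
  For the z component: f_3(F) = u^2 - 3; d F_3 = (0) du + (3) dv
Combining and collecting du, dv coefficients:
  coeff of du: 2*v*(2*u^2 - 3*v + 4)
  coeff of dv: -4*u^3 + 3*u^2 - 6*u*v + 8*u - 9
F^* omega = (2*v*(2*u^2 - 3*v + 4)) du + (-4*u^3 + 3*u^2 - 6*u*v + 8*u - 9) dv.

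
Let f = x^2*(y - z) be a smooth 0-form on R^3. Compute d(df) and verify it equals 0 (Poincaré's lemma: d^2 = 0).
d(df) = 0

Step 1: df = sum_i (∂f/∂x_i) dx_i = (2*x*(y - z)) dx + (x^2) dy + (-x^2) dz.
Step 2: Apply d again. Using the 1-form formula, the coefficient of dx ∧ dy in d(df) is ∂^2 f/∂x ∂y - ∂^2 f/∂y ∂x = (2*x) - (2*x) = 0 (equality of mixed partials for smooth f).
Similarly for dx ∧ dz and dy ∧ dz — all coefficients vanish. So d(df) = 0.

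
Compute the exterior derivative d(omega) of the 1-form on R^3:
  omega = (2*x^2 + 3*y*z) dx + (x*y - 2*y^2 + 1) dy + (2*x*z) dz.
d(omega) = (y - 3*z) dx ∧ dy + (-3*y + 2*z) dx ∧ dz

For a 1-form omega = sum_i f_i dx_i, the exterior derivative is
  d(omega) = sum_{i < j} (∂f_j/∂x_i - ∂f_i/∂x_j) dx_i ∧ dx_j.
  coefficient of dx ∧ dy: ∂f_2/∂x - ∂f_1/∂y = ∂(x*y - 2*y^2 + 1)/∂x - ∂(2*x^2 + 3*y*z)/∂y = y - 3*z
  coefficient of dx ∧ dz: ∂f_3/∂x - ∂f_1/∂z = ∂(2*x*z)/∂x - ∂(2*x^2 + 3*y*z)/∂z = -3*y + 2*z
Assembling: d(omega) = (y - 3*z) dx ∧ dy + (-3*y + 2*z) dx ∧ dz.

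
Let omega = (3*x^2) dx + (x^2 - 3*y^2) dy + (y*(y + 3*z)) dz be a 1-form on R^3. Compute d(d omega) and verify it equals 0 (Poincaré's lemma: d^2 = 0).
d(d omega) = 0

Step 1: d omega = sum_{i<j} (∂f_j/∂x_i - ∂f_i/∂x_j) dx_i ∧ dx_j:
  coeff of dx ∧ dy: 2*x
  coeff of dx ∧ dz: 0
  coeff of dy ∧ dz: 2*y + 3*z
Step 2: Apply d again to each 2-form coefficient. The only possible 3-form in R^3 is dx ∧ dy ∧ dz, with coefficient
  ∂(coeff of dy∧dz)/∂x - ∂(coeff of dx∧dz)/∂y + ∂(coeff of dx∧dy)/∂z
  = ∂/∂x (2*y + 3*z) - ∂/∂y (0) + ∂/∂z (2*x).
Each of these terms simplifies to sums of mixed partials that cancel in pairs. The result is 0 (by equality of mixed partials for smooth functions — Schwarz / Clairaut).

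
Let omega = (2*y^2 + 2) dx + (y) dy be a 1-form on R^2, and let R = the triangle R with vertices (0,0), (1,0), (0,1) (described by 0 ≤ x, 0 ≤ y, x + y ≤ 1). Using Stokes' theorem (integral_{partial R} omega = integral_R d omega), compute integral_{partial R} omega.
integral_(partial R) omega = -2/3

Stokes: integral_partial_R omega = integral_R d omega with d omega = (∂Q/∂x - ∂P/∂y) dx ∧ dy.
  ∂Q/∂x = 0
  ∂P/∂y = 4*y
  integrand = ∂Q/∂x - ∂P/∂y = -4*y.
Integrating over R: integral_0^1 integral_0^{1-x} (-4*y) dy dx = -2/3.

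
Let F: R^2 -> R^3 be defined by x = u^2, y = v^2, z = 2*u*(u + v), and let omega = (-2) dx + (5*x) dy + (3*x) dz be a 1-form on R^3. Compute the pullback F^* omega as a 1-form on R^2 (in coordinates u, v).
F^* omega = (2*u*(6*u^2 + 3*u*v - 2)) du + (u^2*(6*u + 10*v)) dv

Using F^*(f dg) = (f ∘ F) d(g ∘ F), substitute each coordinate x_i by F_i(u, v) in f_i, and replace dx_i by d F_i = (∂F_i/∂u) du + (∂F_i/∂v) dv.
  For the x component: f_1(F) = -2; d F_1 = (2*u) du + (0) dv
  For the y component: f_2(F) = 5*u^2; d F_2 = (0) du + (2*v) dv
  For the z component: f_3(F) = 3*u^2; d F_3 = (4*u + 2*v) du + (2*u) dv
Combining and collecting du, dv coefficients:
  coeff of du: 2*u*(6*u^2 + 3*u*v - 2)
  coeff of dv: u^2*(6*u + 10*v)
F^* omega = (2*u*(6*u^2 + 3*u*v - 2)) du + (u^2*(6*u + 10*v)) dv.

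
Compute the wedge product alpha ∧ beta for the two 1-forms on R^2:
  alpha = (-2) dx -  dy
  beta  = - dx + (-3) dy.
alpha ∧ beta = (5) dx ∧ dy

Distribute the wedge, using dx_i ∧ dx_j = -dx_j ∧ dx_i and dx_i ∧ dx_i = 0. For each pair (i, j) with i < j, the coefficient of dx_i ∧ dx_j in alpha ∧ beta is (alpha_i * beta_j - alpha_j * beta_i). Collecting: alpha ∧ beta = (5) dx ∧ dy.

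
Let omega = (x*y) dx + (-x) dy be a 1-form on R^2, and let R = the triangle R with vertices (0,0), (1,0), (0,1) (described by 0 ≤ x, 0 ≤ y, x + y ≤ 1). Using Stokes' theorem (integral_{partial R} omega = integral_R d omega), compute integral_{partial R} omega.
integral_(partial R) omega = -2/3

Stokes: integral_partial_R omega = integral_R d omega with d omega = (∂Q/∂x - ∂P/∂y) dx ∧ dy.
  ∂Q/∂x = -1
  ∂P/∂y = x
  integrand = ∂Q/∂x - ∂P/∂y = -x - 1.
Integrating over R: integral_0^1 integral_0^{1-x} (-x - 1) dy dx = -2/3.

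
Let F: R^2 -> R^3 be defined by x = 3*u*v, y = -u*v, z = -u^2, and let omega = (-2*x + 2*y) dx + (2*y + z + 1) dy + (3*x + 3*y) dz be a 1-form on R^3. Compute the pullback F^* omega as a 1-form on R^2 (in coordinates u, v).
F^* omega = (v*(-11*u^2 - 22*u*v - 1)) du + (u*(u^2 - 22*u*v - 1)) dv

Using F^*(f dg) = (f ∘ F) d(g ∘ F), substitute each coordinate x_i by F_i(u, v) in f_i, and replace dx_i by d F_i = (∂F_i/∂u) du + (∂F_i/∂v) dv.
  For the x component: f_1(F) = -8*u*v; d F_1 = (3*v) du + (3*u) dv
  For the y component: f_2(F) = -u^2 - 2*u*v + 1; d F_2 = (-v) du + (-u) dv
  For the z component: f_3(F) = 6*u*v; d F_3 = (-2*u) du + (0) dv
Combining and collecting du, dv coefficients:
  coeff of du: v*(-11*u^2 - 22*u*v - 1)
  coeff of dv: u*(u^2 - 22*u*v - 1)
F^* omega = (v*(-11*u^2 - 22*u*v - 1)) du + (u*(u^2 - 22*u*v - 1)) dv.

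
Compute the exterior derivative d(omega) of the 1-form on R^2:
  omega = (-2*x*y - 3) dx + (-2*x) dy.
d(omega) = (2*x - 2) dx ∧ dy

For a 1-form omega = sum_i f_i dx_i, the exterior derivative is
  d(omega) = sum_{i < j} (∂f_j/∂x_i - ∂f_i/∂x_j) dx_i ∧ dx_j.
  coefficient of dx ∧ dy: ∂f_2/∂x - ∂f_1/∂y = ∂(-2*x)/∂x - ∂(-2*x*y - 3)/∂y = 2*x - 2
Assembling: d(omega) = (2*x - 2) dx ∧ dy.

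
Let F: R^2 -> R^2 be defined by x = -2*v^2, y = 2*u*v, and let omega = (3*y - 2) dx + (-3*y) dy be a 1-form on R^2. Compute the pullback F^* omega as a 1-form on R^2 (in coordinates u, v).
F^* omega = (-12*u*v^2) du + (4*v*(-3*u^2 - 6*u*v + 2)) dv

Using F^*(f dg) = (f ∘ F) d(g ∘ F), substitute each coordinate x_i by F_i(u, v) in f_i, and replace dx_i by d F_i = (∂F_i/∂u) du + (∂F_i/∂v) dv.
  For the x component: f_1(F) = 6*u*v - 2; d F_1 = (0) du + (-4*v) dv
  For the y component: f_2(F) = -6*u*v; d F_2 = (2*v) du + (2*u) dv
Combining and collecting du, dv coefficients:
  coeff of du: -12*u*v^2
  coeff of dv: 4*v*(-3*u^2 - 6*u*v + 2)
F^* omega = (-12*u*v^2) du + (4*v*(-3*u^2 - 6*u*v + 2)) dv.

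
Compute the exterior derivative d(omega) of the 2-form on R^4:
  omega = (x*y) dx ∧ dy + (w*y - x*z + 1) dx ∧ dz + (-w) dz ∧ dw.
d(omega) = (-w) dx ∧ dy ∧ dz + (y) dx ∧ dz ∧ dw

For a 2-form omega = sum_{i<j} g_{ij} dx_i ∧ dx_j, the exterior derivative is
  d(omega) = sum_{i<j} d(g_{ij}) ∧ dx_i ∧ dx_j = sum_{i<j, k} (∂g_{ij}/∂x_k) dx_k ∧ dx_i ∧ dx_j.
Expand each term, using dx_k ∧ dx_i ∧ dx_j = sgn(permutation) dx_{(a)} ∧ dx_{(b)} ∧ dx_{(c)} with (a < b < c) sorted:
  d(w*y - x*z + 1) includes (∂/∂y)(w*y - x*z + 1) dy = (w) dy, which multiplied by dx ∧ dz gives (-w) dx ∧ dy ∧ dz
  d(w*y - x*z + 1) includes (∂/∂w)(w*y - x*z + 1) dw = (y) dw, which multiplied by dx ∧ dz gives (y) dx ∧ dz ∧ dw
Collecting like 3-forms: d(omega) = (-w) dx ∧ dy ∧ dz + (y) dx ∧ dz ∧ dw.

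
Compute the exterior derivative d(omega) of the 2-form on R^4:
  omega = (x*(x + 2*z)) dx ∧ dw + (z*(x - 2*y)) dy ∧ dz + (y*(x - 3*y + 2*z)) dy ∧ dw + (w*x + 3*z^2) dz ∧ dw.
d(omega) = (w - 2*x) dx ∧ dz ∧ dw + (z) dx ∧ dy ∧ dz + (y) dx ∧ dy ∧ dw + (-2*y) dy ∧ dz ∧ dw

For a 2-form omega = sum_{i<j} g_{ij} dx_i ∧ dx_j, the exterior derivative is
  d(omega) = sum_{i<j} d(g_{ij}) ∧ dx_i ∧ dx_j = sum_{i<j, k} (∂g_{ij}/∂x_k) dx_k ∧ dx_i ∧ dx_j.
Expand each term, using dx_k ∧ dx_i ∧ dx_j = sgn(permutation) dx_{(a)} ∧ dx_{(b)} ∧ dx_{(c)} with (a < b < c) sorted:
  d(x*(x + 2*z)) includes (∂/∂z)(x*(x + 2*z)) dz = (2*x) dz, which multiplied by dx ∧ dw gives (-2*x) dx ∧ dz ∧ dw
  d(z*(x - 2*y)) includes (∂/∂x)(z*(x - 2*y)) dx = (z) dx, which multiplied by dy ∧ dz gives (z) dx ∧ dy ∧ dz
  d(y*(x - 3*y + 2*z)) includes (∂/∂x)(y*(x - 3*y + 2*z)) dx = (y) dx, which multiplied by dy ∧ dw gives (y) dx ∧ dy ∧ dw
  d(y*(x - 3*y + 2*z)) includes (∂/∂z)(y*(x - 3*y + 2*z)) dz = (2*y) dz, which multiplied by dy ∧ dw gives (-2*y) dy ∧ dz ∧ dw
  d(w*x + 3*z^2) includes (∂/∂x)(w*x + 3*z^2) dx = (w) dx, which multiplied by dz ∧ dw gives (w) dx ∧ dz ∧ dw
Collecting like 3-forms: d(omega) = (w - 2*x) dx ∧ dz ∧ dw + (z) dx ∧ dy ∧ dz + (y) dx ∧ dy ∧ dw + (-2*y) dy ∧ dz ∧ dw.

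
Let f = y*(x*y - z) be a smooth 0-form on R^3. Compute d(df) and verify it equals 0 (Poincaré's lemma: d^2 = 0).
d(df) = 0

Step 1: df = sum_i (∂f/∂x_i) dx_i = (y^2) dx + (2*x*y - z) dy + (-y) dz.
Step 2: Apply d again. Using the 1-form formula, the coefficient of dx ∧ dy in d(df) is ∂^2 f/∂x ∂y - ∂^2 f/∂y ∂x = (2*y) - (2*y) = 0 (equality of mixed partials for smooth f).
Similarly for dx ∧ dz and dy ∧ dz — all coefficients vanish. So d(df) = 0.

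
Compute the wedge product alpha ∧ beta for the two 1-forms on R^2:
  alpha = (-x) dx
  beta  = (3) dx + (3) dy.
alpha ∧ beta = (-3*x) dx ∧ dy

Distribute the wedge, using dx_i ∧ dx_j = -dx_j ∧ dx_i and dx_i ∧ dx_i = 0. For each pair (i, j) with i < j, the coefficient of dx_i ∧ dx_j in alpha ∧ beta is (alpha_i * beta_j - alpha_j * beta_i). Collecting: alpha ∧ beta = (-3*x) dx ∧ dy.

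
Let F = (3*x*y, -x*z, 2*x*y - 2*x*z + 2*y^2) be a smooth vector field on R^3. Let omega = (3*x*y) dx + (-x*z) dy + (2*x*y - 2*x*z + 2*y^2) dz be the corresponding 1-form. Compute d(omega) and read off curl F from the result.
d(omega) = (3*x + 4*y) dy ∧ dz + (-2*y + 2*z) dz ∧ dx + (-3*x - z) dx ∧ dy; curl F = (3*x + 4*y, -2*y + 2*z, -3*x - z)

d omega = sum_{i<j} (∂f_j/∂x_i - ∂f_i/∂x_j) dx_i ∧ dx_j. Under the identification (dy ∧ dz, dz ∧ dx, dx ∧ dy) ↔ (e_x, e_y, e_z), the coefficients are exactly the components of curl F. Compute:
  ∂R/∂y - ∂Q/∂z = (2*x + 4*y) - (-x) = 3*x + 4*y
  ∂P/∂z - ∂R/∂x = (0) - (2*y - 2*z) = -2*y + 2*z
  ∂Q/∂x - ∂P/∂y = (-z) - (3*x) = -3*x - z.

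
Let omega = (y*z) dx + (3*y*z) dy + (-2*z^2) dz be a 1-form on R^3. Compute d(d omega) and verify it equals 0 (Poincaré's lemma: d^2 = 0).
d(d omega) = 0

Step 1: d omega = sum_{i<j} (∂f_j/∂x_i - ∂f_i/∂x_j) dx_i ∧ dx_j:
  coeff of dx ∧ dy: -z
  coeff of dx ∧ dz: -y
  coeff of dy ∧ dz: -3*y
Step 2: Apply d again to each 2-form coefficient. The only possible 3-form in R^3 is dx ∧ dy ∧ dz, with coefficient
  ∂(coeff of dy∧dz)/∂x - ∂(coeff of dx∧dz)/∂y + ∂(coeff of dx∧dy)/∂z
  = ∂/∂x (-3*y) - ∂/∂y (-y) + ∂/∂z (-z).
Each of these terms simplifies to sums of mixed partials that cancel in pairs. The result is 0 (by equality of mixed partials for smooth functions — Schwarz / Clairaut).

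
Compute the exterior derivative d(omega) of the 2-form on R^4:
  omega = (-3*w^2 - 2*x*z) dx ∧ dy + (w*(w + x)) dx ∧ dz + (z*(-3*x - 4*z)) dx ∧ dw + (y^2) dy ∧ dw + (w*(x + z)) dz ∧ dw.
d(omega) = (-2*x) dx ∧ dy ∧ dz + (-6*w) dx ∧ dy ∧ dw + (3*w + 4*x + 8*z) dx ∧ dz ∧ dw

For a 2-form omega = sum_{i<j} g_{ij} dx_i ∧ dx_j, the exterior derivative is
  d(omega) = sum_{i<j} d(g_{ij}) ∧ dx_i ∧ dx_j = sum_{i<j, k} (∂g_{ij}/∂x_k) dx_k ∧ dx_i ∧ dx_j.
Expand each term, using dx_k ∧ dx_i ∧ dx_j = sgn(permutation) dx_{(a)} ∧ dx_{(b)} ∧ dx_{(c)} with (a < b < c) sorted:
  d(-3*w^2 - 2*x*z) includes (∂/∂z)(-3*w^2 - 2*x*z) dz = (-2*x) dz, which multiplied by dx ∧ dy gives (-2*x) dx ∧ dy ∧ dz
  d(-3*w^2 - 2*x*z) includes (∂/∂w)(-3*w^2 - 2*x*z) dw = (-6*w) dw, which multiplied by dx ∧ dy gives (-6*w) dx ∧ dy ∧ dw
  d(w*(w + x)) includes (∂/∂w)(w*(w + x)) dw = (2*w + x) dw, which multiplied by dx ∧ dz gives (2*w + x) dx ∧ dz ∧ dw
  d(z*(-3*x - 4*z)) includes (∂/∂z)(z*(-3*x - 4*z)) dz = (-3*x - 8*z) dz, which multiplied by dx ∧ dw gives (3*x + 8*z) dx ∧ dz ∧ dw
  d(w*(x + z)) includes (∂/∂x)(w*(x + z)) dx = (w) dx, which multiplied by dz ∧ dw gives (w) dx ∧ dz ∧ dw
Collecting like 3-forms: d(omega) = (-2*x) dx ∧ dy ∧ dz + (-6*w) dx ∧ dy ∧ dw + (3*w + 4*x + 8*z) dx ∧ dz ∧ dw.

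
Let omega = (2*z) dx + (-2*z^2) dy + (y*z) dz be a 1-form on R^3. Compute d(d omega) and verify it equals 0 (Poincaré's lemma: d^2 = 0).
d(d omega) = 0

Step 1: d omega = sum_{i<j} (∂f_j/∂x_i - ∂f_i/∂x_j) dx_i ∧ dx_j:
  coeff of dx ∧ dy: 0
  coeff of dx ∧ dz: -2
  coeff of dy ∧ dz: 5*z
Step 2: Apply d again to each 2-form coefficient. The only possible 3-form in R^3 is dx ∧ dy ∧ dz, with coefficient
  ∂(coeff of dy∧dz)/∂x - ∂(coeff of dx∧dz)/∂y + ∂(coeff of dx∧dy)/∂z
  = ∂/∂x (5*z) - ∂/∂y (-2) + ∂/∂z (0).
Each of these terms simplifies to sums of mixed partials that cancel in pairs. The result is 0 (by equality of mixed partials for smooth functions — Schwarz / Clairaut).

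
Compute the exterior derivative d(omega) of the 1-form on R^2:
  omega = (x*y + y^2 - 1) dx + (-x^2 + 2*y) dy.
d(omega) = (-3*x - 2*y) dx ∧ dy

For a 1-form omega = sum_i f_i dx_i, the exterior derivative is
  d(omega) = sum_{i < j} (∂f_j/∂x_i - ∂f_i/∂x_j) dx_i ∧ dx_j.
  coefficient of dx ∧ dy: ∂f_2/∂x - ∂f_1/∂y = ∂(-x^2 + 2*y)/∂x - ∂(x*y + y^2 - 1)/∂y = -3*x - 2*y
Assembling: d(omega) = (-3*x - 2*y) dx ∧ dy.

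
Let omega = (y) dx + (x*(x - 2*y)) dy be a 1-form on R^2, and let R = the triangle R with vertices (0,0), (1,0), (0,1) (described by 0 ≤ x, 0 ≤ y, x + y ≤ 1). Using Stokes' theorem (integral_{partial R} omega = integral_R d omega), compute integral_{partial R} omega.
integral_(partial R) omega = -1/2

Stokes: integral_partial_R omega = integral_R d omega with d omega = (∂Q/∂x - ∂P/∂y) dx ∧ dy.
  ∂Q/∂x = 2*x - 2*y
  ∂P/∂y = 1
  integrand = ∂Q/∂x - ∂P/∂y = 2*x - 2*y - 1.
Integrating over R: integral_0^1 integral_0^{1-x} (2*x - 2*y - 1) dy dx = -1/2.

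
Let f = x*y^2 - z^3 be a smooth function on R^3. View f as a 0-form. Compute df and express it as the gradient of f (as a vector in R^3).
df = (y^2) dx + (2*x*y) dy + (-3*z^2) dz; grad f = (y^2, 2*x*y, -3*z^2)

For a 0-form f, d f = (∂f/∂x) dx + (∂f/∂y) dy + (∂f/∂z) dz. The components of the vector representation are exactly the entries of grad f in Cartesian coordinates:
  ∂f/∂x = y^2
  ∂f/∂y = 2*x*y
  ∂f/∂z = -3*z^2.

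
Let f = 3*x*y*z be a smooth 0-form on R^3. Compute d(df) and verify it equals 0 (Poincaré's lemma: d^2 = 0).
d(df) = 0

Step 1: df = sum_i (∂f/∂x_i) dx_i = (3*y*z) dx + (3*x*z) dy + (3*x*y) dz.
Step 2: Apply d again. Using the 1-form formula, the coefficient of dx ∧ dy in d(df) is ∂^2 f/∂x ∂y - ∂^2 f/∂y ∂x = (3*z) - (3*z) = 0 (equality of mixed partials for smooth f).
Similarly for dx ∧ dz and dy ∧ dz — all coefficients vanish. So d(df) = 0.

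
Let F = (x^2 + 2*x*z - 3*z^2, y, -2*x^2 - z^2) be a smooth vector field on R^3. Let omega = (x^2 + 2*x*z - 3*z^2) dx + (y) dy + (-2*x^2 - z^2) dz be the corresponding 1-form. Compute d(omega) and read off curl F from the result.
d(omega) = (0) dy ∧ dz + (6*x - 6*z) dz ∧ dx + (0) dx ∧ dy; curl F = (0, 6*x - 6*z, 0)

d omega = sum_{i<j} (∂f_j/∂x_i - ∂f_i/∂x_j) dx_i ∧ dx_j. Under the identification (dy ∧ dz, dz ∧ dx, dx ∧ dy) ↔ (e_x, e_y, e_z), the coefficients are exactly the components of curl F. Compute:
  ∂R/∂y - ∂Q/∂z = (0) - (0) = 0
  ∂P/∂z - ∂R/∂x = (2*x - 6*z) - (-4*x) = 6*x - 6*z
  ∂Q/∂x - ∂P/∂y = (0) - (0) = 0.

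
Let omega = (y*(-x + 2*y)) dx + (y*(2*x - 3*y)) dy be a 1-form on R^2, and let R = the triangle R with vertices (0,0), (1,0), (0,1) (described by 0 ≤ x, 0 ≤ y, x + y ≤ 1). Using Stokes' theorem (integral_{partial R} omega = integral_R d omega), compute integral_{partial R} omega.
integral_(partial R) omega = -1/6

Stokes: integral_partial_R omega = integral_R d omega with d omega = (∂Q/∂x - ∂P/∂y) dx ∧ dy.
  ∂Q/∂x = 2*y
  ∂P/∂y = -x + 4*y
  integrand = ∂Q/∂x - ∂P/∂y = x - 2*y.
Integrating over R: integral_0^1 integral_0^{1-x} (x - 2*y) dy dx = -1/6.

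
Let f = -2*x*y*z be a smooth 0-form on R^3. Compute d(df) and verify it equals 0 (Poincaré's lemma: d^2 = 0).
d(df) = 0

Step 1: df = sum_i (∂f/∂x_i) dx_i = (-2*y*z) dx + (-2*x*z) dy + (-2*x*y) dz.
Step 2: Apply d again. Using the 1-form formula, the coefficient of dx ∧ dy in d(df) is ∂^2 f/∂x ∂y - ∂^2 f/∂y ∂x = (-2*z) - (-2*z) = 0 (equality of mixed partials for smooth f).
Similarly for dx ∧ dz and dy ∧ dz — all coefficients vanish. So d(df) = 0.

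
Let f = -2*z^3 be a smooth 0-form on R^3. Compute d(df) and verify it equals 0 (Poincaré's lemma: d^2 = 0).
d(df) = 0

Step 1: df = sum_i (∂f/∂x_i) dx_i = (0) dx + (0) dy + (-6*z^2) dz.
Step 2: Apply d again. Using the 1-form formula, the coefficient of dx ∧ dy in d(df) is ∂^2 f/∂x ∂y - ∂^2 f/∂y ∂x = (0) - (0) = 0 (equality of mixed partials for smooth f).
Similarly for dx ∧ dz and dy ∧ dz — all coefficients vanish. So d(df) = 0.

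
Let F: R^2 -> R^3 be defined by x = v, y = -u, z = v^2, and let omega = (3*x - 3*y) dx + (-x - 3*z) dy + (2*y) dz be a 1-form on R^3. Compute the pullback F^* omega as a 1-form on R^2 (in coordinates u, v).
F^* omega = (v*(3*v + 1)) du + (-4*u*v + 3*u + 3*v) dv

Using F^*(f dg) = (f ∘ F) d(g ∘ F), substitute each coordinate x_i by F_i(u, v) in f_i, and replace dx_i by d F_i = (∂F_i/∂u) du + (∂F_i/∂v) dv.
  For the x component: f_1(F) = 3*u + 3*v; d F_1 = (0) du + (1) dv
  For the y component: f_2(F) = v*(-3*v - 1); d F_2 = (-1) du + (0) dv
  For the z component: f_3(F) = -2*u; d F_3 = (0) du + (2*v) dv
Combining and collecting du, dv coefficients:
  coeff of du: v*(3*v + 1)
  coeff of dv: -4*u*v + 3*u + 3*v
F^* omega = (v*(3*v + 1)) du + (-4*u*v + 3*u + 3*v) dv.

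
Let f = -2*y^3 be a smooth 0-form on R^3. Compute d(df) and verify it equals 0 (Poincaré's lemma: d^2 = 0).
d(df) = 0

Step 1: df = sum_i (∂f/∂x_i) dx_i = (0) dx + (-6*y^2) dy + (0) dz.
Step 2: Apply d again. Using the 1-form formula, the coefficient of dx ∧ dy in d(df) is ∂^2 f/∂x ∂y - ∂^2 f/∂y ∂x = (0) - (0) = 0 (equality of mixed partials for smooth f).
Similarly for dx ∧ dz and dy ∧ dz — all coefficients vanish. So d(df) = 0.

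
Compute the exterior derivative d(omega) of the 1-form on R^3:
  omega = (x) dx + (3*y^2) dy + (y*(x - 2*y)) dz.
d(omega) = (y) dx ∧ dz + (x - 4*y) dy ∧ dz

For a 1-form omega = sum_i f_i dx_i, the exterior derivative is
  d(omega) = sum_{i < j} (∂f_j/∂x_i - ∂f_i/∂x_j) dx_i ∧ dx_j.
  coefficient of dx ∧ dz: ∂f_3/∂x - ∂f_1/∂z = ∂(y*(x - 2*y))/∂x - ∂(x)/∂z = y
  coefficient of dy ∧ dz: ∂f_3/∂y - ∂f_2/∂z = ∂(y*(x - 2*y))/∂y - ∂(3*y^2)/∂z = x - 4*y
Assembling: d(omega) = (y) dx ∧ dz + (x - 4*y) dy ∧ dz.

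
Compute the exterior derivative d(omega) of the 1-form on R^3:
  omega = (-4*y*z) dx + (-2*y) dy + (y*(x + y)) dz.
d(omega) = (4*z) dx ∧ dy + (5*y) dx ∧ dz + (x + 2*y) dy ∧ dz

For a 1-form omega = sum_i f_i dx_i, the exterior derivative is
  d(omega) = sum_{i < j} (∂f_j/∂x_i - ∂f_i/∂x_j) dx_i ∧ dx_j.
  coefficient of dx ∧ dy: ∂f_2/∂x - ∂f_1/∂y = ∂(-2*y)/∂x - ∂(-4*y*z)/∂y = 4*z
  coefficient of dx ∧ dz: ∂f_3/∂x - ∂f_1/∂z = ∂(y*(x + y))/∂x - ∂(-4*y*z)/∂z = 5*y
  coefficient of dy ∧ dz: ∂f_3/∂y - ∂f_2/∂z = ∂(y*(x + y))/∂y - ∂(-2*y)/∂z = x + 2*y
Assembling: d(omega) = (4*z) dx ∧ dy + (5*y) dx ∧ dz + (x + 2*y) dy ∧ dz.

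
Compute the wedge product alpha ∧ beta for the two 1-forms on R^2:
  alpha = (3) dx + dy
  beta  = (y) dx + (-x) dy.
alpha ∧ beta = (-3*x - y) dx ∧ dy

Distribute the wedge, using dx_i ∧ dx_j = -dx_j ∧ dx_i and dx_i ∧ dx_i = 0. For each pair (i, j) with i < j, the coefficient of dx_i ∧ dx_j in alpha ∧ beta is (alpha_i * beta_j - alpha_j * beta_i). Collecting: alpha ∧ beta = (-3*x - y) dx ∧ dy.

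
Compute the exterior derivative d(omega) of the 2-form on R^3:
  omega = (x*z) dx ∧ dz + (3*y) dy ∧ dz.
d(omega) = 0

For a 2-form omega = sum_{i<j} g_{ij} dx_i ∧ dx_j, the exterior derivative is
  d(omega) = sum_{i<j} d(g_{ij}) ∧ dx_i ∧ dx_j = sum_{i<j, k} (∂g_{ij}/∂x_k) dx_k ∧ dx_i ∧ dx_j.
Expand each term, using dx_k ∧ dx_i ∧ dx_j = sgn(permutation) dx_{(a)} ∧ dx_{(b)} ∧ dx_{(c)} with (a < b < c) sorted:

Collecting like 3-forms: d(omega) = 0.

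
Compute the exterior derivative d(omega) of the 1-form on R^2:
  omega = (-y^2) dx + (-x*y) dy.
d(omega) = (y) dx ∧ dy

For a 1-form omega = sum_i f_i dx_i, the exterior derivative is
  d(omega) = sum_{i < j} (∂f_j/∂x_i - ∂f_i/∂x_j) dx_i ∧ dx_j.
  coefficient of dx ∧ dy: ∂f_2/∂x - ∂f_1/∂y = ∂(-x*y)/∂x - ∂(-y^2)/∂y = y
Assembling: d(omega) = (y) dx ∧ dy.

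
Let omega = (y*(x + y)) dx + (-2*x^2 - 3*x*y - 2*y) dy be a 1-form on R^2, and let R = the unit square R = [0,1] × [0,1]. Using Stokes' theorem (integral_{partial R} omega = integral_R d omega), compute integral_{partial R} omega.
integral_(partial R) omega = -5

Stokes: integral_partial_R omega = integral_R d omega with d omega = (∂Q/∂x - ∂P/∂y) dx ∧ dy.
  ∂Q/∂x = -4*x - 3*y
  ∂P/∂y = x + 2*y
  integrand = ∂Q/∂x - ∂P/∂y = -5*x - 5*y.
Integrating over R: integral_0^1 integral_0^1 (-5*x - 5*y) dx dy = -5.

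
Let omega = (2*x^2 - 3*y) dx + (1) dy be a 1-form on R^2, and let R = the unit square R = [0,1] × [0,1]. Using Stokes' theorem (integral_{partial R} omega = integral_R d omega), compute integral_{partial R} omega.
integral_(partial R) omega = 3

Stokes: integral_partial_R omega = integral_R d omega with d omega = (∂Q/∂x - ∂P/∂y) dx ∧ dy.
  ∂Q/∂x = 0
  ∂P/∂y = -3
  integrand = ∂Q/∂x - ∂P/∂y = 3.
Integrating over R: integral_0^1 integral_0^1 (3) dx dy = 3.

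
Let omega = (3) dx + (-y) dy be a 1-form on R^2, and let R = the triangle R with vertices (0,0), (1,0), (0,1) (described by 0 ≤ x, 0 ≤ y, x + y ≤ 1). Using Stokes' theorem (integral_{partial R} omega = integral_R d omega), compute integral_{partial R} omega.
integral_(partial R) omega = 0

Stokes: integral_partial_R omega = integral_R d omega with d omega = (∂Q/∂x - ∂P/∂y) dx ∧ dy.
  ∂Q/∂x = 0
  ∂P/∂y = 0
  integrand = ∂Q/∂x - ∂P/∂y = 0.
Integrating over R: integral_0^1 integral_0^{1-x} (0) dy dx = 0.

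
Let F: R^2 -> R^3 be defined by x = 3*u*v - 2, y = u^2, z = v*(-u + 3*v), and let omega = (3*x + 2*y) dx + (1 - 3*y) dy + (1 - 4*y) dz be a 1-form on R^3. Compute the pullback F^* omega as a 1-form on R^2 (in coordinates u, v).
F^* omega = (-6*u^3 + 10*u^2*v + 27*u*v^2 + 2*u - 19*v) du + (10*u^3 + 3*u^2*v - 19*u + 6*v) dv

Using F^*(f dg) = (f ∘ F) d(g ∘ F), substitute each coordinate x_i by F_i(u, v) in f_i, and replace dx_i by d F_i = (∂F_i/∂u) du + (∂F_i/∂v) dv.
  For the x component: f_1(F) = 2*u^2 + 9*u*v - 6; d F_1 = (3*v) du + (3*u) dv
  For the y component: f_2(F) = 1 - 3*u^2; d F_2 = (2*u) du + (0) dv
  For the z component: f_3(F) = 1 - 4*u^2; d F_3 = (-v) du + (-u + 6*v) dv
Combining and collecting du, dv coefficients:
  coeff of du: -6*u^3 + 10*u^2*v + 27*u*v^2 + 2*u - 19*v
  coeff of dv: 10*u^3 + 3*u^2*v - 19*u + 6*v
F^* omega = (-6*u^3 + 10*u^2*v + 27*u*v^2 + 2*u - 19*v) du + (10*u^3 + 3*u^2*v - 19*u + 6*v) dv.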